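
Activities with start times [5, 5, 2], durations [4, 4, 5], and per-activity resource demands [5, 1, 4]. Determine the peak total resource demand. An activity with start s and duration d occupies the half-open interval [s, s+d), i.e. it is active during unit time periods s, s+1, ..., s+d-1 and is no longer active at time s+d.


Each activity i is active on [start_i, start_i + duration_i).
Compute total resource usage per time slot:
  t=0: active resources = [], total = 0
  t=1: active resources = [], total = 0
  t=2: active resources = [4], total = 4
  t=3: active resources = [4], total = 4
  t=4: active resources = [4], total = 4
  t=5: active resources = [5, 1, 4], total = 10
  t=6: active resources = [5, 1, 4], total = 10
  t=7: active resources = [5, 1], total = 6
  t=8: active resources = [5, 1], total = 6
Peak resource demand = 10

10


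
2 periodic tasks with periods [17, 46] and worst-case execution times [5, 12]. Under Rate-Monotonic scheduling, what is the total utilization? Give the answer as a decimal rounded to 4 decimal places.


Compute individual utilizations (exact fractions):
  Task 1: C/T = 5/17 (approx. 0.2941)
  Task 2: C/T = 12/46 = 6/23 (approx. 0.2609)
Total utilization U = 5/17 + 6/23 = 217/391
Rounded to 4 decimal places: U = 0.5550
RM (Liu & Layland) bound for 2 tasks = 0.828427; compare with U = 217/391 (approx. 0.554987)
U <= bound, so schedulable by RM sufficient condition.

0.5550


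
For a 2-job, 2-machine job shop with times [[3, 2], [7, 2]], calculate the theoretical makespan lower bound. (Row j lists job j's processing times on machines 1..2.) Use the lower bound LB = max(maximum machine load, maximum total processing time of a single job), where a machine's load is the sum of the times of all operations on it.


Machine loads:
  Machine 1: 3 + 7 = 10
  Machine 2: 2 + 2 = 4
Max machine load = 10
Job totals:
  Job 1: 5
  Job 2: 9
Max job total = 9
Lower bound = max(10, 9) = 10

10


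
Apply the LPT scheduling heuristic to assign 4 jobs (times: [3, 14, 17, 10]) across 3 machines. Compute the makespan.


Sort jobs in decreasing order (LPT): [17, 14, 10, 3]
Assign each job to the least loaded machine:
  Machine 1: jobs [17], load = 17
  Machine 2: jobs [14], load = 14
  Machine 3: jobs [10, 3], load = 13
Makespan = max load = 17

17


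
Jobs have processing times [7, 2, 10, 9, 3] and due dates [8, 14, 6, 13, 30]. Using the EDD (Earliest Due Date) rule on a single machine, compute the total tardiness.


Sort by due date (EDD order): [(10, 6), (7, 8), (9, 13), (2, 14), (3, 30)]
Compute completion times and tardiness:
  Job 1: p=10, d=6, C=10, tardiness=max(0,10-6)=4
  Job 2: p=7, d=8, C=17, tardiness=max(0,17-8)=9
  Job 3: p=9, d=13, C=26, tardiness=max(0,26-13)=13
  Job 4: p=2, d=14, C=28, tardiness=max(0,28-14)=14
  Job 5: p=3, d=30, C=31, tardiness=max(0,31-30)=1
Total tardiness = 41

41


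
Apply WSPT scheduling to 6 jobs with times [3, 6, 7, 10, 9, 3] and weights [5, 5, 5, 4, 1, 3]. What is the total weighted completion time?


Compute p/w ratios and sort ascending (WSPT): [(3, 5), (3, 3), (6, 5), (7, 5), (10, 4), (9, 1)]
Compute weighted completion times:
  Job (p=3,w=5): C=3, w*C=5*3=15
  Job (p=3,w=3): C=6, w*C=3*6=18
  Job (p=6,w=5): C=12, w*C=5*12=60
  Job (p=7,w=5): C=19, w*C=5*19=95
  Job (p=10,w=4): C=29, w*C=4*29=116
  Job (p=9,w=1): C=38, w*C=1*38=38
Total weighted completion time = 342

342


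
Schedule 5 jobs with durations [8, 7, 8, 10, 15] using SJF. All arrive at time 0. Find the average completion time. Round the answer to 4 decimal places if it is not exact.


SJF order (ascending): [7, 8, 8, 10, 15]
Completion times:
  Job 1: burst=7, C=7
  Job 2: burst=8, C=15
  Job 3: burst=8, C=23
  Job 4: burst=10, C=33
  Job 5: burst=15, C=48
Average completion = 126/5 = 25.2

25.2


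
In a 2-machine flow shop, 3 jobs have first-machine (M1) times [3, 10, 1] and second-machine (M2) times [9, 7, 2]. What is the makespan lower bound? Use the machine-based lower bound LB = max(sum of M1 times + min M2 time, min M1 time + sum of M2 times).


LB1 = sum(M1 times) + min(M2 times) = 14 + 2 = 16
LB2 = min(M1 times) + sum(M2 times) = 1 + 18 = 19
Lower bound = max(LB1, LB2) = max(16, 19) = 19

19


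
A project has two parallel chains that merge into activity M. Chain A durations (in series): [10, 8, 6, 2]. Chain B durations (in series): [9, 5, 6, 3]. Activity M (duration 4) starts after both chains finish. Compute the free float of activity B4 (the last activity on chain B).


ES(B4) = sum of predecessors on chain B = 20
EF(B4) = ES + duration = 20 + 3 = 23
Successor of B4 is M. ES(M) = max(sum(A), sum(B)) = max(26, 23) = 26
Free float = ES(successor) - EF(current) = 26 - 23 = 3

3


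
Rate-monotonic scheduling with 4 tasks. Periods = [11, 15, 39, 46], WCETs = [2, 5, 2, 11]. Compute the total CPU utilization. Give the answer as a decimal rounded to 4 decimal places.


Compute individual utilizations (exact fractions):
  Task 1: C/T = 2/11 (approx. 0.1818)
  Task 2: C/T = 5/15 = 1/3 (approx. 0.3333)
  Task 3: C/T = 2/39 (approx. 0.0513)
  Task 4: C/T = 11/46 (approx. 0.2391)
Total utilization U = 2/11 + 1/3 + 2/39 + 11/46 = 5299/6578
Rounded to 4 decimal places: U = 0.8056
RM (Liu & Layland) bound for 4 tasks = 0.756828; compare with U = 5299/6578 (approx. 0.805564)
bound < U <= 1, so the RM sufficient condition is not met (inconclusive; an exact test such as response-time analysis is needed).

0.8056


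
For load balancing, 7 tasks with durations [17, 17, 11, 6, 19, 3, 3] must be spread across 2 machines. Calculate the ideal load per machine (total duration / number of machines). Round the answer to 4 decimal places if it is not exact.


Total processing time = 17 + 17 + 11 + 6 + 19 + 3 + 3 = 76
Number of machines = 2
Ideal balanced load = 76 / 2 = 38.0

38.0


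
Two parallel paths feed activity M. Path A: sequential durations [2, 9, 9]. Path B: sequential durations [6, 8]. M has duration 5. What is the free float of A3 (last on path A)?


ES(A3) = sum of predecessors on chain A = 11
EF(A3) = ES + duration = 11 + 9 = 20
Successor of A3 is M. ES(M) = max(sum(A), sum(B)) = max(20, 14) = 20
Free float = ES(successor) - EF(current) = 20 - 20 = 0

0


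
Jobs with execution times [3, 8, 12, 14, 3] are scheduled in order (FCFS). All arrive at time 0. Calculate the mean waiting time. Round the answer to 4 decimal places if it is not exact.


FCFS order (as given): [3, 8, 12, 14, 3]
Waiting times:
  Job 1: wait = 0
  Job 2: wait = 3
  Job 3: wait = 11
  Job 4: wait = 23
  Job 5: wait = 37
Sum of waiting times = 74
Average waiting time = 74/5 = 14.8

14.8


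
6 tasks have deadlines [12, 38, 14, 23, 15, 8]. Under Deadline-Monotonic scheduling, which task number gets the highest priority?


Sort tasks by relative deadline (ascending):
  Task 6: deadline = 8
  Task 1: deadline = 12
  Task 3: deadline = 14
  Task 5: deadline = 15
  Task 4: deadline = 23
  Task 2: deadline = 38
Priority order (highest first): [6, 1, 3, 5, 4, 2]
Highest priority task = 6

6


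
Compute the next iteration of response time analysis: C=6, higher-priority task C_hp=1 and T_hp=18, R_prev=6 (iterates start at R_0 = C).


R_next = C + ceil(R_prev / T_hp) * C_hp
ceil(6 / 18) = ceil(0.3333) = 1
Interference = 1 * 1 = 1
R_next = 6 + 1 = 7

7


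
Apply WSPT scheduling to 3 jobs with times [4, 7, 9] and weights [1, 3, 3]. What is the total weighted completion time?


Compute p/w ratios and sort ascending (WSPT): [(7, 3), (9, 3), (4, 1)]
Compute weighted completion times:
  Job (p=7,w=3): C=7, w*C=3*7=21
  Job (p=9,w=3): C=16, w*C=3*16=48
  Job (p=4,w=1): C=20, w*C=1*20=20
Total weighted completion time = 89

89


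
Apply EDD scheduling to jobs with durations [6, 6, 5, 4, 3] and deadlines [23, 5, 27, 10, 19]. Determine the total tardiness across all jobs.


Sort by due date (EDD order): [(6, 5), (4, 10), (3, 19), (6, 23), (5, 27)]
Compute completion times and tardiness:
  Job 1: p=6, d=5, C=6, tardiness=max(0,6-5)=1
  Job 2: p=4, d=10, C=10, tardiness=max(0,10-10)=0
  Job 3: p=3, d=19, C=13, tardiness=max(0,13-19)=0
  Job 4: p=6, d=23, C=19, tardiness=max(0,19-23)=0
  Job 5: p=5, d=27, C=24, tardiness=max(0,24-27)=0
Total tardiness = 1

1


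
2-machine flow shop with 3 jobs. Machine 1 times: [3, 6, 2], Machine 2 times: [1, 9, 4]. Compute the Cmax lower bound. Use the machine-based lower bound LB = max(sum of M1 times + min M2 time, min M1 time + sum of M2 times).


LB1 = sum(M1 times) + min(M2 times) = 11 + 1 = 12
LB2 = min(M1 times) + sum(M2 times) = 2 + 14 = 16
Lower bound = max(LB1, LB2) = max(12, 16) = 16

16


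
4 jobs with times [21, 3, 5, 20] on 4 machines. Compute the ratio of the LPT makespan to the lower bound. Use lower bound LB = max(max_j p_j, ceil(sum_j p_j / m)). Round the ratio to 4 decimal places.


LPT order: [21, 20, 5, 3]
Machine loads after assignment: [21, 20, 5, 3]
LPT makespan = 21
Lower bound = max(max_job, ceil(total/4)) = max(21, 13) = 21
Ratio = 21 / 21 = 1.0

1.0


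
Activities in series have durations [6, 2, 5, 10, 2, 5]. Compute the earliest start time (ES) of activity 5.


Activity 5 starts after activities 1 through 4 complete.
Predecessor durations: [6, 2, 5, 10]
ES = 6 + 2 + 5 + 10 = 23

23


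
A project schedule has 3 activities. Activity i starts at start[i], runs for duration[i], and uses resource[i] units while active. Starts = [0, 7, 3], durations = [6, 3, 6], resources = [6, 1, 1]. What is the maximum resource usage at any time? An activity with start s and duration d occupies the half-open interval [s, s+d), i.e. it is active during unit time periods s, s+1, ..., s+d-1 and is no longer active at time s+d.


Each activity i is active on [start_i, start_i + duration_i).
Compute total resource usage per time slot:
  t=0: active resources = [6], total = 6
  t=1: active resources = [6], total = 6
  t=2: active resources = [6], total = 6
  t=3: active resources = [6, 1], total = 7
  t=4: active resources = [6, 1], total = 7
  t=5: active resources = [6, 1], total = 7
  t=6: active resources = [1], total = 1
  t=7: active resources = [1, 1], total = 2
  t=8: active resources = [1, 1], total = 2
  t=9: active resources = [1], total = 1
Peak resource demand = 7

7


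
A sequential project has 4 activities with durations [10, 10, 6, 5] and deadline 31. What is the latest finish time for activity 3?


LF(activity 3) = deadline - sum of successor durations
Successors: activities 4 through 4 with durations [5]
Sum of successor durations = 5
LF = 31 - 5 = 26

26


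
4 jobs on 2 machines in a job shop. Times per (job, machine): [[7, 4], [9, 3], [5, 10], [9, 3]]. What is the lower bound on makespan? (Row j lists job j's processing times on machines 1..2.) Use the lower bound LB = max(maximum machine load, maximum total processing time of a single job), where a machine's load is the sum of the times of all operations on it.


Machine loads:
  Machine 1: 7 + 9 + 5 + 9 = 30
  Machine 2: 4 + 3 + 10 + 3 = 20
Max machine load = 30
Job totals:
  Job 1: 11
  Job 2: 12
  Job 3: 15
  Job 4: 12
Max job total = 15
Lower bound = max(30, 15) = 30

30


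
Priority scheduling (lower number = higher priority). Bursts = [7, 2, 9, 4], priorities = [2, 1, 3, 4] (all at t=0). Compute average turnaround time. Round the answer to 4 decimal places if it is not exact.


Sort by priority (ascending = highest first):
Order: [(1, 2), (2, 7), (3, 9), (4, 4)]
Completion times:
  Priority 1, burst=2, C=2
  Priority 2, burst=7, C=9
  Priority 3, burst=9, C=18
  Priority 4, burst=4, C=22
Average turnaround = 51/4 = 12.75

12.75


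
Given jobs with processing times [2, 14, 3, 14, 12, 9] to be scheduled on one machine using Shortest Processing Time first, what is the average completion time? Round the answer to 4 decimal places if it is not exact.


Sort jobs by processing time (SPT order): [2, 3, 9, 12, 14, 14]
Compute completion times sequentially:
  Job 1: processing = 2, completes at 2
  Job 2: processing = 3, completes at 5
  Job 3: processing = 9, completes at 14
  Job 4: processing = 12, completes at 26
  Job 5: processing = 14, completes at 40
  Job 6: processing = 14, completes at 54
Sum of completion times = 141
Average completion time = 141/6 = 23.5

23.5


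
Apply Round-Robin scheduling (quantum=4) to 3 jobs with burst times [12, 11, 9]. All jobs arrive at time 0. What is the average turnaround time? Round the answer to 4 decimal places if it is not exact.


Time quantum = 4
Execution trace:
  J1 runs 4 units, time = 4
  J2 runs 4 units, time = 8
  J3 runs 4 units, time = 12
  J1 runs 4 units, time = 16
  J2 runs 4 units, time = 20
  J3 runs 4 units, time = 24
  J1 runs 4 units, time = 28
  J2 runs 3 units, time = 31
  J3 runs 1 units, time = 32
Finish times: [28, 31, 32]
Average turnaround = 91/3 = 30.3333

30.3333


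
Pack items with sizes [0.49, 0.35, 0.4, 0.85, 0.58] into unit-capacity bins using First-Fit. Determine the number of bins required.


Place items sequentially using First-Fit:
  Item 0.49 -> new Bin 1
  Item 0.35 -> Bin 1 (now 0.84)
  Item 0.4 -> new Bin 2
  Item 0.85 -> new Bin 3
  Item 0.58 -> Bin 2 (now 0.98)
Total bins used = 3

3


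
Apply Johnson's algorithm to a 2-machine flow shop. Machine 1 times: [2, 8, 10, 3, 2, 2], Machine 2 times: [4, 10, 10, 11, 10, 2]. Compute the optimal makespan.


Apply Johnson's rule:
  Group 1 (a <= b): [(1, 2, 4), (5, 2, 10), (6, 2, 2), (4, 3, 11), (2, 8, 10), (3, 10, 10)]
  Group 2 (a > b): []
Optimal job order: [1, 5, 6, 4, 2, 3]
Schedule:
  Job 1: M1 done at 2, M2 done at 6
  Job 5: M1 done at 4, M2 done at 16
  Job 6: M1 done at 6, M2 done at 18
  Job 4: M1 done at 9, M2 done at 29
  Job 2: M1 done at 17, M2 done at 39
  Job 3: M1 done at 27, M2 done at 49
Makespan = 49

49


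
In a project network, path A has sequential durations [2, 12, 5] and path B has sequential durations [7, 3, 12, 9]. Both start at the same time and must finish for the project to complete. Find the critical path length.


Path A total = 2 + 12 + 5 = 19
Path B total = 7 + 3 + 12 + 9 = 31
Critical path = longest path = max(19, 31) = 31

31


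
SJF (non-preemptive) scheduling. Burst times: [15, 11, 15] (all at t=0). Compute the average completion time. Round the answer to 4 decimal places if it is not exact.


SJF order (ascending): [11, 15, 15]
Completion times:
  Job 1: burst=11, C=11
  Job 2: burst=15, C=26
  Job 3: burst=15, C=41
Average completion = 78/3 = 26.0

26.0


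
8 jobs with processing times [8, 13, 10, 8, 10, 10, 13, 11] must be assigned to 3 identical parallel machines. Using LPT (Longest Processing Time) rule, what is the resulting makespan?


Sort jobs in decreasing order (LPT): [13, 13, 11, 10, 10, 10, 8, 8]
Assign each job to the least loaded machine:
  Machine 1: jobs [13, 10, 8], load = 31
  Machine 2: jobs [13, 10], load = 23
  Machine 3: jobs [11, 10, 8], load = 29
Makespan = max load = 31

31


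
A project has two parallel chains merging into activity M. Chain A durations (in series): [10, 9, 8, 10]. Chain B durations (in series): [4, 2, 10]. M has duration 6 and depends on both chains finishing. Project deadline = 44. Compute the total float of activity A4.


Forward pass: ES(A4) = sum of predecessors on chain A = 27
EF = ES + duration = 27 + 10 = 37
Backward pass: LF(M) = deadline = 44; LS(M) = 44 - 6 = 38
LF(A4) = LS(M) - sum(successors on chain A) = 38 - 0 = 38
LS = LF - duration = 38 - 10 = 28
Total float = LS - ES = 28 - 27 = 1

1


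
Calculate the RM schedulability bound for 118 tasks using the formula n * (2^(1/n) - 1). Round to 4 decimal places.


Compute 2^(1/118) = 1.0058914152
Subtract 1: 1.0058914152 - 1 = 0.0058914152
Multiply by n: 118 * 0.0058914152 = 0.6951869936
Round to 4 dp: 0.6952

0.6952


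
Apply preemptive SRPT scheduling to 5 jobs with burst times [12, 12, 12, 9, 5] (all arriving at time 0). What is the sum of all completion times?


Since all jobs arrive at t=0, SRPT equals SPT ordering.
SPT order: [5, 9, 12, 12, 12]
Completion times:
  Job 1: p=5, C=5
  Job 2: p=9, C=14
  Job 3: p=12, C=26
  Job 4: p=12, C=38
  Job 5: p=12, C=50
Total completion time = 5 + 14 + 26 + 38 + 50 = 133

133


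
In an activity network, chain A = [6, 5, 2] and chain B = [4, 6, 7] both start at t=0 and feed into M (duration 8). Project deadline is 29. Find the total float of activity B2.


Forward pass: ES(B2) = sum of predecessors on chain B = 4
EF = ES + duration = 4 + 6 = 10
Backward pass: LF(M) = deadline = 29; LS(M) = 29 - 8 = 21
LF(B2) = LS(M) - sum(successors on chain B) = 21 - 7 = 14
LS = LF - duration = 14 - 6 = 8
Total float = LS - ES = 8 - 4 = 4

4


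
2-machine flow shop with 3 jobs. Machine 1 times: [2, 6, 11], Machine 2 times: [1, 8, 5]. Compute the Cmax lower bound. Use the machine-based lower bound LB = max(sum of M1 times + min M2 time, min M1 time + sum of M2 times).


LB1 = sum(M1 times) + min(M2 times) = 19 + 1 = 20
LB2 = min(M1 times) + sum(M2 times) = 2 + 14 = 16
Lower bound = max(LB1, LB2) = max(20, 16) = 20

20


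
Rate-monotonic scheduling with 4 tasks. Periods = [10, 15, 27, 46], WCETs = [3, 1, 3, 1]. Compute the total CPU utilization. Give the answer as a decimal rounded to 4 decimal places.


Compute individual utilizations (exact fractions):
  Task 1: C/T = 3/10 (approx. 0.3)
  Task 2: C/T = 1/15 (approx. 0.0667)
  Task 3: C/T = 3/27 = 1/9 (approx. 0.1111)
  Task 4: C/T = 1/46 (approx. 0.0217)
Total utilization U = 3/10 + 1/15 + 1/9 + 1/46 = 517/1035
Rounded to 4 decimal places: U = 0.4995
RM (Liu & Layland) bound for 4 tasks = 0.756828; compare with U = 517/1035 (approx. 0.499517)
U <= bound, so schedulable by RM sufficient condition.

0.4995


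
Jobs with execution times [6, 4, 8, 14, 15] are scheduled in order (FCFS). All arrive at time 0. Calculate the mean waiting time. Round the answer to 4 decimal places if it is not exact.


FCFS order (as given): [6, 4, 8, 14, 15]
Waiting times:
  Job 1: wait = 0
  Job 2: wait = 6
  Job 3: wait = 10
  Job 4: wait = 18
  Job 5: wait = 32
Sum of waiting times = 66
Average waiting time = 66/5 = 13.2

13.2


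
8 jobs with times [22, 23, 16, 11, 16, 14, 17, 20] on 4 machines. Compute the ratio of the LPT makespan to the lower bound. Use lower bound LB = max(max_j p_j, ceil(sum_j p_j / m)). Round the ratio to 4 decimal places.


LPT order: [23, 22, 20, 17, 16, 16, 14, 11]
Machine loads after assignment: [34, 36, 36, 33]
LPT makespan = 36
Lower bound = max(max_job, ceil(total/4)) = max(23, 35) = 35
Ratio = 36 / 35 = 1.0286

1.0286


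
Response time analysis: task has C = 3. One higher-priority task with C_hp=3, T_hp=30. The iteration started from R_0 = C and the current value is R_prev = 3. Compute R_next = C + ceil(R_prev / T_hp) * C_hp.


R_next = C + ceil(R_prev / T_hp) * C_hp
ceil(3 / 30) = ceil(0.1) = 1
Interference = 1 * 3 = 3
R_next = 3 + 3 = 6

6


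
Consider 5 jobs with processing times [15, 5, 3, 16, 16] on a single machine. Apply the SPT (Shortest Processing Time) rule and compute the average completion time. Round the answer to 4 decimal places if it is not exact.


Sort jobs by processing time (SPT order): [3, 5, 15, 16, 16]
Compute completion times sequentially:
  Job 1: processing = 3, completes at 3
  Job 2: processing = 5, completes at 8
  Job 3: processing = 15, completes at 23
  Job 4: processing = 16, completes at 39
  Job 5: processing = 16, completes at 55
Sum of completion times = 128
Average completion time = 128/5 = 25.6

25.6


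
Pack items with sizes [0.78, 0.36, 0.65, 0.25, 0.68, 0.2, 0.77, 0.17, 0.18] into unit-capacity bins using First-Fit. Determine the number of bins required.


Place items sequentially using First-Fit:
  Item 0.78 -> new Bin 1
  Item 0.36 -> new Bin 2
  Item 0.65 -> new Bin 3
  Item 0.25 -> Bin 2 (now 0.61)
  Item 0.68 -> new Bin 4
  Item 0.2 -> Bin 1 (now 0.98)
  Item 0.77 -> new Bin 5
  Item 0.17 -> Bin 2 (now 0.78)
  Item 0.18 -> Bin 2 (now 0.96)
Total bins used = 5

5


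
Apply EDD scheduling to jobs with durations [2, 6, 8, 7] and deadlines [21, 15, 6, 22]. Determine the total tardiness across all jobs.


Sort by due date (EDD order): [(8, 6), (6, 15), (2, 21), (7, 22)]
Compute completion times and tardiness:
  Job 1: p=8, d=6, C=8, tardiness=max(0,8-6)=2
  Job 2: p=6, d=15, C=14, tardiness=max(0,14-15)=0
  Job 3: p=2, d=21, C=16, tardiness=max(0,16-21)=0
  Job 4: p=7, d=22, C=23, tardiness=max(0,23-22)=1
Total tardiness = 3

3


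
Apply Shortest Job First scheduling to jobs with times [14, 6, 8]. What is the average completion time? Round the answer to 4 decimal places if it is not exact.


SJF order (ascending): [6, 8, 14]
Completion times:
  Job 1: burst=6, C=6
  Job 2: burst=8, C=14
  Job 3: burst=14, C=28
Average completion = 48/3 = 16.0

16.0


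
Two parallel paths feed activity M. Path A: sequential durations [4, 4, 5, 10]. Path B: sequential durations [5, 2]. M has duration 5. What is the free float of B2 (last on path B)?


ES(B2) = sum of predecessors on chain B = 5
EF(B2) = ES + duration = 5 + 2 = 7
Successor of B2 is M. ES(M) = max(sum(A), sum(B)) = max(23, 7) = 23
Free float = ES(successor) - EF(current) = 23 - 7 = 16

16


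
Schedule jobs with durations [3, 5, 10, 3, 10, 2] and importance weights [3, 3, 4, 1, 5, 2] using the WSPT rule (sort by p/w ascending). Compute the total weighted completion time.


Compute p/w ratios and sort ascending (WSPT): [(3, 3), (2, 2), (5, 3), (10, 5), (10, 4), (3, 1)]
Compute weighted completion times:
  Job (p=3,w=3): C=3, w*C=3*3=9
  Job (p=2,w=2): C=5, w*C=2*5=10
  Job (p=5,w=3): C=10, w*C=3*10=30
  Job (p=10,w=5): C=20, w*C=5*20=100
  Job (p=10,w=4): C=30, w*C=4*30=120
  Job (p=3,w=1): C=33, w*C=1*33=33
Total weighted completion time = 302

302


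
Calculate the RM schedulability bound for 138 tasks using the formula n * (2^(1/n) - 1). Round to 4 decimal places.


Compute 2^(1/138) = 1.0050354411
Subtract 1: 1.0050354411 - 1 = 0.0050354411
Multiply by n: 138 * 0.0050354411 = 0.6948908718
Round to 4 dp: 0.6949

0.6949


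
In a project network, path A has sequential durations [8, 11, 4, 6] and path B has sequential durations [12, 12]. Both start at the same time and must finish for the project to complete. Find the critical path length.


Path A total = 8 + 11 + 4 + 6 = 29
Path B total = 12 + 12 = 24
Critical path = longest path = max(29, 24) = 29

29


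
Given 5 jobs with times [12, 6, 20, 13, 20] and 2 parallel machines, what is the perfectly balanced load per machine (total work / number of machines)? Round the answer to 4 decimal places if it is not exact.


Total processing time = 12 + 6 + 20 + 13 + 20 = 71
Number of machines = 2
Ideal balanced load = 71 / 2 = 35.5

35.5


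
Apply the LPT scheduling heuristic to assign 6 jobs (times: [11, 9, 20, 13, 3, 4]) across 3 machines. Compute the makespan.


Sort jobs in decreasing order (LPT): [20, 13, 11, 9, 4, 3]
Assign each job to the least loaded machine:
  Machine 1: jobs [20], load = 20
  Machine 2: jobs [13, 4, 3], load = 20
  Machine 3: jobs [11, 9], load = 20
Makespan = max load = 20

20


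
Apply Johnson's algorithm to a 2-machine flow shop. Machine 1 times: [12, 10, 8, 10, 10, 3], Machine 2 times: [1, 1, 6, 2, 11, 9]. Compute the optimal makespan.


Apply Johnson's rule:
  Group 1 (a <= b): [(6, 3, 9), (5, 10, 11)]
  Group 2 (a > b): [(3, 8, 6), (4, 10, 2), (1, 12, 1), (2, 10, 1)]
Optimal job order: [6, 5, 3, 4, 1, 2]
Schedule:
  Job 6: M1 done at 3, M2 done at 12
  Job 5: M1 done at 13, M2 done at 24
  Job 3: M1 done at 21, M2 done at 30
  Job 4: M1 done at 31, M2 done at 33
  Job 1: M1 done at 43, M2 done at 44
  Job 2: M1 done at 53, M2 done at 54
Makespan = 54

54


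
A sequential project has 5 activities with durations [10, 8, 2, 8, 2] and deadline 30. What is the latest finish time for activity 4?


LF(activity 4) = deadline - sum of successor durations
Successors: activities 5 through 5 with durations [2]
Sum of successor durations = 2
LF = 30 - 2 = 28

28


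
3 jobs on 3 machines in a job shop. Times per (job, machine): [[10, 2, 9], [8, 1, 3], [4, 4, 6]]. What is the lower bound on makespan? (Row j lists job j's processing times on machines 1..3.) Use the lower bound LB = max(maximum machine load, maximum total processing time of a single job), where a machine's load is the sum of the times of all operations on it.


Machine loads:
  Machine 1: 10 + 8 + 4 = 22
  Machine 2: 2 + 1 + 4 = 7
  Machine 3: 9 + 3 + 6 = 18
Max machine load = 22
Job totals:
  Job 1: 21
  Job 2: 12
  Job 3: 14
Max job total = 21
Lower bound = max(22, 21) = 22

22


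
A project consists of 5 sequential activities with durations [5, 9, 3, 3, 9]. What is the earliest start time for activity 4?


Activity 4 starts after activities 1 through 3 complete.
Predecessor durations: [5, 9, 3]
ES = 5 + 9 + 3 = 17

17


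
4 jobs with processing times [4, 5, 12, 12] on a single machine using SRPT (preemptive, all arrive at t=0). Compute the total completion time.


Since all jobs arrive at t=0, SRPT equals SPT ordering.
SPT order: [4, 5, 12, 12]
Completion times:
  Job 1: p=4, C=4
  Job 2: p=5, C=9
  Job 3: p=12, C=21
  Job 4: p=12, C=33
Total completion time = 4 + 9 + 21 + 33 = 67

67


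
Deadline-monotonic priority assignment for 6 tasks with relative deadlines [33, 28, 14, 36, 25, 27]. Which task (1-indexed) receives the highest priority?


Sort tasks by relative deadline (ascending):
  Task 3: deadline = 14
  Task 5: deadline = 25
  Task 6: deadline = 27
  Task 2: deadline = 28
  Task 1: deadline = 33
  Task 4: deadline = 36
Priority order (highest first): [3, 5, 6, 2, 1, 4]
Highest priority task = 3

3


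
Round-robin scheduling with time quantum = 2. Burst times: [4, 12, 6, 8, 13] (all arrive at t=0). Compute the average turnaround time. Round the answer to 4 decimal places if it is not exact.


Time quantum = 2
Execution trace:
  J1 runs 2 units, time = 2
  J2 runs 2 units, time = 4
  J3 runs 2 units, time = 6
  J4 runs 2 units, time = 8
  J5 runs 2 units, time = 10
  J1 runs 2 units, time = 12
  J2 runs 2 units, time = 14
  J3 runs 2 units, time = 16
  J4 runs 2 units, time = 18
  J5 runs 2 units, time = 20
  J2 runs 2 units, time = 22
  J3 runs 2 units, time = 24
  J4 runs 2 units, time = 26
  J5 runs 2 units, time = 28
  J2 runs 2 units, time = 30
  J4 runs 2 units, time = 32
  J5 runs 2 units, time = 34
  J2 runs 2 units, time = 36
  J5 runs 2 units, time = 38
  J2 runs 2 units, time = 40
  J5 runs 2 units, time = 42
  J5 runs 1 units, time = 43
Finish times: [12, 40, 24, 32, 43]
Average turnaround = 151/5 = 30.2

30.2


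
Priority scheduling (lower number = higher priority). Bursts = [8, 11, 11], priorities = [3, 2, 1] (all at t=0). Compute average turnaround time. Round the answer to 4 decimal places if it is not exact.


Sort by priority (ascending = highest first):
Order: [(1, 11), (2, 11), (3, 8)]
Completion times:
  Priority 1, burst=11, C=11
  Priority 2, burst=11, C=22
  Priority 3, burst=8, C=30
Average turnaround = 63/3 = 21.0

21.0


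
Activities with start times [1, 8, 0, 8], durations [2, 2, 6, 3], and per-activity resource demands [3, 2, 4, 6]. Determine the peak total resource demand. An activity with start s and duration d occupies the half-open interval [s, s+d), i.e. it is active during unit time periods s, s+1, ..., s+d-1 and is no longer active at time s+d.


Each activity i is active on [start_i, start_i + duration_i).
Compute total resource usage per time slot:
  t=0: active resources = [4], total = 4
  t=1: active resources = [3, 4], total = 7
  t=2: active resources = [3, 4], total = 7
  t=3: active resources = [4], total = 4
  t=4: active resources = [4], total = 4
  t=5: active resources = [4], total = 4
  t=6: active resources = [], total = 0
  t=7: active resources = [], total = 0
  t=8: active resources = [2, 6], total = 8
  t=9: active resources = [2, 6], total = 8
  t=10: active resources = [6], total = 6
Peak resource demand = 8

8


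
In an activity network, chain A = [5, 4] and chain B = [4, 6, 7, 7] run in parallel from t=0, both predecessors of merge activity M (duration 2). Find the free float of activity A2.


ES(A2) = sum of predecessors on chain A = 5
EF(A2) = ES + duration = 5 + 4 = 9
Successor of A2 is M. ES(M) = max(sum(A), sum(B)) = max(9, 24) = 24
Free float = ES(successor) - EF(current) = 24 - 9 = 15

15


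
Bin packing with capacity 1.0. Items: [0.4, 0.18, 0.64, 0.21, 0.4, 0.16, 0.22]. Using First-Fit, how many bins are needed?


Place items sequentially using First-Fit:
  Item 0.4 -> new Bin 1
  Item 0.18 -> Bin 1 (now 0.58)
  Item 0.64 -> new Bin 2
  Item 0.21 -> Bin 1 (now 0.79)
  Item 0.4 -> new Bin 3
  Item 0.16 -> Bin 1 (now 0.95)
  Item 0.22 -> Bin 2 (now 0.86)
Total bins used = 3

3


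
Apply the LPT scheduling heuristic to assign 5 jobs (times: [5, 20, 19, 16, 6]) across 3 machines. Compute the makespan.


Sort jobs in decreasing order (LPT): [20, 19, 16, 6, 5]
Assign each job to the least loaded machine:
  Machine 1: jobs [20], load = 20
  Machine 2: jobs [19, 5], load = 24
  Machine 3: jobs [16, 6], load = 22
Makespan = max load = 24

24


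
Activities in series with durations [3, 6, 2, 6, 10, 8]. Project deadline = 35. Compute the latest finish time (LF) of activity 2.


LF(activity 2) = deadline - sum of successor durations
Successors: activities 3 through 6 with durations [2, 6, 10, 8]
Sum of successor durations = 26
LF = 35 - 26 = 9

9


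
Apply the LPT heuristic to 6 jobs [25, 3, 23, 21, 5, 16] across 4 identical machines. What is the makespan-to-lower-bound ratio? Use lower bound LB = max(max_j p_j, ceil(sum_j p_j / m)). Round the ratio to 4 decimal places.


LPT order: [25, 23, 21, 16, 5, 3]
Machine loads after assignment: [25, 23, 24, 21]
LPT makespan = 25
Lower bound = max(max_job, ceil(total/4)) = max(25, 24) = 25
Ratio = 25 / 25 = 1.0

1.0


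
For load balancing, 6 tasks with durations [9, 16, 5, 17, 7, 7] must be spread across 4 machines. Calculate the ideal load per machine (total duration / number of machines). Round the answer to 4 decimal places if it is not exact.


Total processing time = 9 + 16 + 5 + 17 + 7 + 7 = 61
Number of machines = 4
Ideal balanced load = 61 / 4 = 15.25

15.25


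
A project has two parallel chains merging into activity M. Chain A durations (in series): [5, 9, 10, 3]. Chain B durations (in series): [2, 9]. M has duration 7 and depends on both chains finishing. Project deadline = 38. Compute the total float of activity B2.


Forward pass: ES(B2) = sum of predecessors on chain B = 2
EF = ES + duration = 2 + 9 = 11
Backward pass: LF(M) = deadline = 38; LS(M) = 38 - 7 = 31
LF(B2) = LS(M) - sum(successors on chain B) = 31 - 0 = 31
LS = LF - duration = 31 - 9 = 22
Total float = LS - ES = 22 - 2 = 20

20


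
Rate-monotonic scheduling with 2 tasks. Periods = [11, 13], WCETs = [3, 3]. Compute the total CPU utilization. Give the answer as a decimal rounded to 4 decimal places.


Compute individual utilizations (exact fractions):
  Task 1: C/T = 3/11 (approx. 0.2727)
  Task 2: C/T = 3/13 (approx. 0.2308)
Total utilization U = 3/11 + 3/13 = 72/143
Rounded to 4 decimal places: U = 0.5035
RM (Liu & Layland) bound for 2 tasks = 0.828427; compare with U = 72/143 (approx. 0.503497)
U <= bound, so schedulable by RM sufficient condition.

0.5035


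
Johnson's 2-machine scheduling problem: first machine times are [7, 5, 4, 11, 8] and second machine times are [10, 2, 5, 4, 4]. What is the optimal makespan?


Apply Johnson's rule:
  Group 1 (a <= b): [(3, 4, 5), (1, 7, 10)]
  Group 2 (a > b): [(4, 11, 4), (5, 8, 4), (2, 5, 2)]
Optimal job order: [3, 1, 4, 5, 2]
Schedule:
  Job 3: M1 done at 4, M2 done at 9
  Job 1: M1 done at 11, M2 done at 21
  Job 4: M1 done at 22, M2 done at 26
  Job 5: M1 done at 30, M2 done at 34
  Job 2: M1 done at 35, M2 done at 37
Makespan = 37

37


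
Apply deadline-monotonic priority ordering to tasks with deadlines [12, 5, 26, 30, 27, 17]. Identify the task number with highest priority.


Sort tasks by relative deadline (ascending):
  Task 2: deadline = 5
  Task 1: deadline = 12
  Task 6: deadline = 17
  Task 3: deadline = 26
  Task 5: deadline = 27
  Task 4: deadline = 30
Priority order (highest first): [2, 1, 6, 3, 5, 4]
Highest priority task = 2

2


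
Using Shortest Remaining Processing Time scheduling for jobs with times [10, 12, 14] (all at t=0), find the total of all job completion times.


Since all jobs arrive at t=0, SRPT equals SPT ordering.
SPT order: [10, 12, 14]
Completion times:
  Job 1: p=10, C=10
  Job 2: p=12, C=22
  Job 3: p=14, C=36
Total completion time = 10 + 22 + 36 = 68

68


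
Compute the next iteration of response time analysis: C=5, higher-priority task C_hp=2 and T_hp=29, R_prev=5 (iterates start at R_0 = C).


R_next = C + ceil(R_prev / T_hp) * C_hp
ceil(5 / 29) = ceil(0.1724) = 1
Interference = 1 * 2 = 2
R_next = 5 + 2 = 7

7


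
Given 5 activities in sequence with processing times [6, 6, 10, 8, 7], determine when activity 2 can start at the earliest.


Activity 2 starts after activities 1 through 1 complete.
Predecessor durations: [6]
ES = 6 = 6

6


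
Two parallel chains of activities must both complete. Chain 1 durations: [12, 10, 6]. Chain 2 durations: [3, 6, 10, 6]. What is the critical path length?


Path A total = 12 + 10 + 6 = 28
Path B total = 3 + 6 + 10 + 6 = 25
Critical path = longest path = max(28, 25) = 28

28


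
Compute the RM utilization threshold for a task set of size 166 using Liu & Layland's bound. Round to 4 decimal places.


Compute 2^(1/166) = 1.0041843153
Subtract 1: 1.0041843153 - 1 = 0.0041843153
Multiply by n: 166 * 0.0041843153 = 0.6945963398
Round to 4 dp: 0.6946

0.6946


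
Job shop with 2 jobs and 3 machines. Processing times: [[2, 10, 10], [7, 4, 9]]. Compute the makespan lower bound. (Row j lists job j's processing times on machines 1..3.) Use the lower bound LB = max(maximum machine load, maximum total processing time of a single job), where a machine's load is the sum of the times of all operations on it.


Machine loads:
  Machine 1: 2 + 7 = 9
  Machine 2: 10 + 4 = 14
  Machine 3: 10 + 9 = 19
Max machine load = 19
Job totals:
  Job 1: 22
  Job 2: 20
Max job total = 22
Lower bound = max(19, 22) = 22

22


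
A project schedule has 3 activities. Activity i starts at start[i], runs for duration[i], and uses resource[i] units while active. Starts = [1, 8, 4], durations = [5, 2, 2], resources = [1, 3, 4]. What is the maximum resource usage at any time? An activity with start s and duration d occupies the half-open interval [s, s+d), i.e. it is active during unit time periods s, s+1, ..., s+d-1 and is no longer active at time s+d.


Each activity i is active on [start_i, start_i + duration_i).
Compute total resource usage per time slot:
  t=0: active resources = [], total = 0
  t=1: active resources = [1], total = 1
  t=2: active resources = [1], total = 1
  t=3: active resources = [1], total = 1
  t=4: active resources = [1, 4], total = 5
  t=5: active resources = [1, 4], total = 5
  t=6: active resources = [], total = 0
  t=7: active resources = [], total = 0
  t=8: active resources = [3], total = 3
  t=9: active resources = [3], total = 3
Peak resource demand = 5

5


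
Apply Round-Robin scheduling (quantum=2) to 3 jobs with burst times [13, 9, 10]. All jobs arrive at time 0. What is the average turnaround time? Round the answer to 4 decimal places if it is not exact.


Time quantum = 2
Execution trace:
  J1 runs 2 units, time = 2
  J2 runs 2 units, time = 4
  J3 runs 2 units, time = 6
  J1 runs 2 units, time = 8
  J2 runs 2 units, time = 10
  J3 runs 2 units, time = 12
  J1 runs 2 units, time = 14
  J2 runs 2 units, time = 16
  J3 runs 2 units, time = 18
  J1 runs 2 units, time = 20
  J2 runs 2 units, time = 22
  J3 runs 2 units, time = 24
  J1 runs 2 units, time = 26
  J2 runs 1 units, time = 27
  J3 runs 2 units, time = 29
  J1 runs 2 units, time = 31
  J1 runs 1 units, time = 32
Finish times: [32, 27, 29]
Average turnaround = 88/3 = 29.3333

29.3333


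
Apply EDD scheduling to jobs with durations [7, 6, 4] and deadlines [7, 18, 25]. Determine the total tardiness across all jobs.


Sort by due date (EDD order): [(7, 7), (6, 18), (4, 25)]
Compute completion times and tardiness:
  Job 1: p=7, d=7, C=7, tardiness=max(0,7-7)=0
  Job 2: p=6, d=18, C=13, tardiness=max(0,13-18)=0
  Job 3: p=4, d=25, C=17, tardiness=max(0,17-25)=0
Total tardiness = 0

0


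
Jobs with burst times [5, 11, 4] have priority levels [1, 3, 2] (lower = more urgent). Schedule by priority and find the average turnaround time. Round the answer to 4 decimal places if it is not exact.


Sort by priority (ascending = highest first):
Order: [(1, 5), (2, 4), (3, 11)]
Completion times:
  Priority 1, burst=5, C=5
  Priority 2, burst=4, C=9
  Priority 3, burst=11, C=20
Average turnaround = 34/3 = 11.3333

11.3333


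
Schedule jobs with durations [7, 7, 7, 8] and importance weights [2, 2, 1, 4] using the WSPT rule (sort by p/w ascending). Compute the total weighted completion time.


Compute p/w ratios and sort ascending (WSPT): [(8, 4), (7, 2), (7, 2), (7, 1)]
Compute weighted completion times:
  Job (p=8,w=4): C=8, w*C=4*8=32
  Job (p=7,w=2): C=15, w*C=2*15=30
  Job (p=7,w=2): C=22, w*C=2*22=44
  Job (p=7,w=1): C=29, w*C=1*29=29
Total weighted completion time = 135

135


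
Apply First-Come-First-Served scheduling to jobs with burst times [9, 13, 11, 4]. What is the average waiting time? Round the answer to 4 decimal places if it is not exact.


FCFS order (as given): [9, 13, 11, 4]
Waiting times:
  Job 1: wait = 0
  Job 2: wait = 9
  Job 3: wait = 22
  Job 4: wait = 33
Sum of waiting times = 64
Average waiting time = 64/4 = 16.0

16.0


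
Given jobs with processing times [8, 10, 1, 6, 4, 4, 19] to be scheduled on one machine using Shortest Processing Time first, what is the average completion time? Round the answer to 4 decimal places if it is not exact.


Sort jobs by processing time (SPT order): [1, 4, 4, 6, 8, 10, 19]
Compute completion times sequentially:
  Job 1: processing = 1, completes at 1
  Job 2: processing = 4, completes at 5
  Job 3: processing = 4, completes at 9
  Job 4: processing = 6, completes at 15
  Job 5: processing = 8, completes at 23
  Job 6: processing = 10, completes at 33
  Job 7: processing = 19, completes at 52
Sum of completion times = 138
Average completion time = 138/7 = 19.7143

19.7143


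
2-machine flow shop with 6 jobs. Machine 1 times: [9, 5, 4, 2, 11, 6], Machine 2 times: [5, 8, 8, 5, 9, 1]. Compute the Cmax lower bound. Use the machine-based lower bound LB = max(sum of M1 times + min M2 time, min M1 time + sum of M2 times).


LB1 = sum(M1 times) + min(M2 times) = 37 + 1 = 38
LB2 = min(M1 times) + sum(M2 times) = 2 + 36 = 38
Lower bound = max(LB1, LB2) = max(38, 38) = 38

38


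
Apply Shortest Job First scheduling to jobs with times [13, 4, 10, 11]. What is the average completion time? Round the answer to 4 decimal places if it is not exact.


SJF order (ascending): [4, 10, 11, 13]
Completion times:
  Job 1: burst=4, C=4
  Job 2: burst=10, C=14
  Job 3: burst=11, C=25
  Job 4: burst=13, C=38
Average completion = 81/4 = 20.25

20.25


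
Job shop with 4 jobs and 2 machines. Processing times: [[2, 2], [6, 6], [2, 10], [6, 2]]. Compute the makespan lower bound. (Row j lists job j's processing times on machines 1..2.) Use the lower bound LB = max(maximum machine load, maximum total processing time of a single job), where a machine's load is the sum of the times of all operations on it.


Machine loads:
  Machine 1: 2 + 6 + 2 + 6 = 16
  Machine 2: 2 + 6 + 10 + 2 = 20
Max machine load = 20
Job totals:
  Job 1: 4
  Job 2: 12
  Job 3: 12
  Job 4: 8
Max job total = 12
Lower bound = max(20, 12) = 20

20


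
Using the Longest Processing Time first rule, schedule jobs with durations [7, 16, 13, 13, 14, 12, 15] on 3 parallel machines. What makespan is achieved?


Sort jobs in decreasing order (LPT): [16, 15, 14, 13, 13, 12, 7]
Assign each job to the least loaded machine:
  Machine 1: jobs [16, 12], load = 28
  Machine 2: jobs [15, 13], load = 28
  Machine 3: jobs [14, 13, 7], load = 34
Makespan = max load = 34

34
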